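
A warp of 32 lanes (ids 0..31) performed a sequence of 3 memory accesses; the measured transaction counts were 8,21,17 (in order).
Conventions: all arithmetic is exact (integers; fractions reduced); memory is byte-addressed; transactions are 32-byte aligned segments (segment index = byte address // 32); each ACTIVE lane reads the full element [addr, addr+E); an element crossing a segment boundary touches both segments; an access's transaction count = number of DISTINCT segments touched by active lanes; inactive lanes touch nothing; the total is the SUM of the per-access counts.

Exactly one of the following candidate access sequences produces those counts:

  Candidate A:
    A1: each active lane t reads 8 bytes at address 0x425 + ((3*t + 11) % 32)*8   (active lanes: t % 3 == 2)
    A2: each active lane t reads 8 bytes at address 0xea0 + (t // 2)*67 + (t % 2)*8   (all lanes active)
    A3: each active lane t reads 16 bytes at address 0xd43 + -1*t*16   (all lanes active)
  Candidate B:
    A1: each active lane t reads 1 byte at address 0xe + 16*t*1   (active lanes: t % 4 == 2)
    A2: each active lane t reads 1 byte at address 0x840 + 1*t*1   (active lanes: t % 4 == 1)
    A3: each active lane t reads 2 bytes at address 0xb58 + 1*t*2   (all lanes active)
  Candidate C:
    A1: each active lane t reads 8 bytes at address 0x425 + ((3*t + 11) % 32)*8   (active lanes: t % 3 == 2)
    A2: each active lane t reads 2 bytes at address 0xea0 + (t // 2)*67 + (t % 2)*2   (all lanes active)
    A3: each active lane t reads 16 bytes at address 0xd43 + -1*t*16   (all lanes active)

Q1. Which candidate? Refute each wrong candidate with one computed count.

B: A2 gives 1 transaction, not 21
C: A2 gives 17 transactions, not 21
A: all counts match (8,21,17)

Answer: A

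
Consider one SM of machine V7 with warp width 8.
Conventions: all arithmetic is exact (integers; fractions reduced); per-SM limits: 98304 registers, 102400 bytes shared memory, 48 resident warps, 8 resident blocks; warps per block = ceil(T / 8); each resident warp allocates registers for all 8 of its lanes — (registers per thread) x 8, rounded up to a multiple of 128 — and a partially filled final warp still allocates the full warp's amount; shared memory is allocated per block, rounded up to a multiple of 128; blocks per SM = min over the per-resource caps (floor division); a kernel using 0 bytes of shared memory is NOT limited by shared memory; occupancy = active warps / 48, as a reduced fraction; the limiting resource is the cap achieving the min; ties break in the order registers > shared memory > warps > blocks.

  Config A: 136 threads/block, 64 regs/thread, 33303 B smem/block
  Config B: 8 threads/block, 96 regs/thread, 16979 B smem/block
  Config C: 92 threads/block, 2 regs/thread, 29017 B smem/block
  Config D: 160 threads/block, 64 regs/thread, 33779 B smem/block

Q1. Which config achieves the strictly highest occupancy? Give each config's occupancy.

occupancies: A 17/24, B 1/8, C 3/4, D 5/6

Answer: D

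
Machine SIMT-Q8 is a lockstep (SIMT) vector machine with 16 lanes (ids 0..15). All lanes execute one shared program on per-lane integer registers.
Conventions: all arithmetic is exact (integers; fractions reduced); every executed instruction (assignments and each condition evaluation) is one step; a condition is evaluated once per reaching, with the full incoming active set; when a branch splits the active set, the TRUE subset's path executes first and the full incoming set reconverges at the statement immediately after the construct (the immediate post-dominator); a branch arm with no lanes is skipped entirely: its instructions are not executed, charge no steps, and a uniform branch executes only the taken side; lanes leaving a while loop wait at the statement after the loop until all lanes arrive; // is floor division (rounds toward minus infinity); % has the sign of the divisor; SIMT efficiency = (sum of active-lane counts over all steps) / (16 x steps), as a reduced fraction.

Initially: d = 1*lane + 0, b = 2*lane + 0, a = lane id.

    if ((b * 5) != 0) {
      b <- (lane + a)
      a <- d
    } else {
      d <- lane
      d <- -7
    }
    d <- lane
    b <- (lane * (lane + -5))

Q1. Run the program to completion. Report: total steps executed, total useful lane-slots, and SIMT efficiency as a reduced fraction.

Answer: 7 steps, 80 useful, 5/7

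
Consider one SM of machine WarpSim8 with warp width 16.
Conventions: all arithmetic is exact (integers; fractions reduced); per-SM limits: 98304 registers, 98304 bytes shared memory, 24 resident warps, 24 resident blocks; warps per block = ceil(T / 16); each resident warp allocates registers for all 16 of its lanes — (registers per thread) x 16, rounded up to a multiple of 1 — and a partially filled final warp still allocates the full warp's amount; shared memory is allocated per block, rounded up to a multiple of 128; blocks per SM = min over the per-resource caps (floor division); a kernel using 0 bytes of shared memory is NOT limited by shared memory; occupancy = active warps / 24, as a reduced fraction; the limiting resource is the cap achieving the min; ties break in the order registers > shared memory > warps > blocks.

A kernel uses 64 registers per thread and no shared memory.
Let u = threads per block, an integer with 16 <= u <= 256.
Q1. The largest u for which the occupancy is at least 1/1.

Answer: u = 192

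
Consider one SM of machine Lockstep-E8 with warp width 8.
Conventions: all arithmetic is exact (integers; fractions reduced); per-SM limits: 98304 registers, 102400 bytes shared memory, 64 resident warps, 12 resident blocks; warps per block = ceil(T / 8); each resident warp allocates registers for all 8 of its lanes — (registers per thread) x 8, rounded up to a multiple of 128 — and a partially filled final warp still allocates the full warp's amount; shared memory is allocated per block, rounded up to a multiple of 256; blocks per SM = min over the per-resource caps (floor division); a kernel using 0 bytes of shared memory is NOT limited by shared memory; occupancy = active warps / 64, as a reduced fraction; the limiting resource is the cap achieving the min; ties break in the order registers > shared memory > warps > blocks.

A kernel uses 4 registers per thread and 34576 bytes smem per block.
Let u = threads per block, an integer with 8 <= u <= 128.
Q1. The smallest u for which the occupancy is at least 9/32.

Answer: u = 65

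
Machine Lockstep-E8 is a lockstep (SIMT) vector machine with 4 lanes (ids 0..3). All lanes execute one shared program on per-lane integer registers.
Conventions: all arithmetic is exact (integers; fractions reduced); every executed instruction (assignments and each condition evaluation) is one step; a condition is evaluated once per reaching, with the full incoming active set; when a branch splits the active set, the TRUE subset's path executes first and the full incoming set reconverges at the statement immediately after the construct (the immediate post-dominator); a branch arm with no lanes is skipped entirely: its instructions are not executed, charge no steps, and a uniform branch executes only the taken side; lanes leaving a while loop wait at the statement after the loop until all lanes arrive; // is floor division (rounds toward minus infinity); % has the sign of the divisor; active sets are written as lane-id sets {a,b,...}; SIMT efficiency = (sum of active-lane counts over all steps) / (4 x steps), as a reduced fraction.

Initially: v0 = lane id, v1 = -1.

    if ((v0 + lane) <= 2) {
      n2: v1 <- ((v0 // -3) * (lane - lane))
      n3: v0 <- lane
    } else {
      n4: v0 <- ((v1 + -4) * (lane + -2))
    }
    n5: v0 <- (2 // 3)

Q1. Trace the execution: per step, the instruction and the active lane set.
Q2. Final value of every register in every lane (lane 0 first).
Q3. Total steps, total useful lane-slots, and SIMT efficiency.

step 0: eval ((v0 + lane) <= 2)      {0,1,2,3}
step 1: v1 <- ((v0 // -3) * (lane - lane)) {0,1}
step 2: v0 <- lane                   {0,1}
step 3: v0 <- ((v1 + -4) * (lane + -2)) {2,3}
step 4: v0 <- (2 // 3)               {0,1,2,3}

Answer: 5 steps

v0: 0,0,0,0
v1: 0,0,-1,-1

steps = 5; useful = 14; efficiency = 14/20 = 7/10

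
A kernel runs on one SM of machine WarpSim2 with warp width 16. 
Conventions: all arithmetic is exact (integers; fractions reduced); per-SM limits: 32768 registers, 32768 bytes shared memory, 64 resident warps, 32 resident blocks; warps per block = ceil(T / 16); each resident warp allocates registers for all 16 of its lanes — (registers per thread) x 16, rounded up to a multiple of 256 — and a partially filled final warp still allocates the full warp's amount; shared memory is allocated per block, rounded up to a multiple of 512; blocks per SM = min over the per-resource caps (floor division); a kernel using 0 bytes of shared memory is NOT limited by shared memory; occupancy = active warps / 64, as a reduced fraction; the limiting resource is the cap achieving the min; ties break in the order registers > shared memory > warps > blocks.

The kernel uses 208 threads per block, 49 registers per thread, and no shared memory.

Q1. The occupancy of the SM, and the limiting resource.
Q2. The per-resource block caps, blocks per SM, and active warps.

Answer: occupancy 13/32, limited by registers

registers: 2 blocks
shared memory: no limit (kernel uses none)
warps: 4 blocks
blocks: 32 blocks

Answer: 2 blocks, 26 active warps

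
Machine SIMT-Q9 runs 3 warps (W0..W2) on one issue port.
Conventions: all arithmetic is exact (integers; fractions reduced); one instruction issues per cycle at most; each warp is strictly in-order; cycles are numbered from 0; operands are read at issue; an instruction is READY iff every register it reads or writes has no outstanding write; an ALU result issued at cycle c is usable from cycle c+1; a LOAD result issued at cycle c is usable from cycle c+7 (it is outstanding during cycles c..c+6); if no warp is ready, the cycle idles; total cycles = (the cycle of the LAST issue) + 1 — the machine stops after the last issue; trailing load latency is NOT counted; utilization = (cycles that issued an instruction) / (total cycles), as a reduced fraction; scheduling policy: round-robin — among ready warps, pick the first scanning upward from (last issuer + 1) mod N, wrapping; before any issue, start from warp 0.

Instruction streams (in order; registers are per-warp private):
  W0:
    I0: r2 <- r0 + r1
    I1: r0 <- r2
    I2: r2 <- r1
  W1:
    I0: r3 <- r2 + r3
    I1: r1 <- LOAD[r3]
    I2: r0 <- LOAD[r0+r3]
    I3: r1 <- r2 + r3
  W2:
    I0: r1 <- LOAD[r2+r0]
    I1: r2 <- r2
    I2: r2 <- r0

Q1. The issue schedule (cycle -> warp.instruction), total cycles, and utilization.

cycle 0: W0.I0
cycle 1: W1.I0
cycle 2: W2.I0
cycle 3: W0.I1
cycle 4: W1.I1
cycle 5: W2.I1
cycle 6: W0.I2
cycle 7: W1.I2
cycle 8: W2.I2
cycle 9: idle
cycle 10: idle
cycle 11: W1.I3

Answer: 12 cycles, utilization 5/6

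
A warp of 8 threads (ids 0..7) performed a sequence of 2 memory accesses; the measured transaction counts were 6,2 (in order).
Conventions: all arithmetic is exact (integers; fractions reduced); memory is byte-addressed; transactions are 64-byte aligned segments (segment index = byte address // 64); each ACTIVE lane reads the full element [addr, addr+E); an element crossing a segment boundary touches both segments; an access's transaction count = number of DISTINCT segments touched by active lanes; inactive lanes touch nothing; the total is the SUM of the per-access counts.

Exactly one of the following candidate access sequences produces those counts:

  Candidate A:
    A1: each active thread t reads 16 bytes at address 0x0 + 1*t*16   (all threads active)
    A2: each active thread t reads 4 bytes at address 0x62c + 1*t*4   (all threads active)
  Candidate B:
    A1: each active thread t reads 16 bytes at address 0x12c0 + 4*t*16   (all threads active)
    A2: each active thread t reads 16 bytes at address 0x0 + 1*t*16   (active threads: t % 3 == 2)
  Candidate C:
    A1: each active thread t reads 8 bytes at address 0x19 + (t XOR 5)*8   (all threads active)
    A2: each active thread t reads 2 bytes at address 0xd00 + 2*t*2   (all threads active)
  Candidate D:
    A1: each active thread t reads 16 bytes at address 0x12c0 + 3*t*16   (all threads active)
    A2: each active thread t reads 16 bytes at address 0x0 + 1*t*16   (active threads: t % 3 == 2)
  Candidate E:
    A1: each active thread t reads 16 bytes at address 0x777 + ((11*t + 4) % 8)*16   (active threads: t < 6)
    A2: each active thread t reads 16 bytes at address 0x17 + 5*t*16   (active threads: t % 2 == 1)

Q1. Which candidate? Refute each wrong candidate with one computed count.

A: A1 gives 2 transactions, not 6
B: A1 gives 8 transactions, not 6
C: A1 gives 2 transactions, not 6
E: A1 gives 3 transactions, not 6
D: all counts match (6,2)

Answer: D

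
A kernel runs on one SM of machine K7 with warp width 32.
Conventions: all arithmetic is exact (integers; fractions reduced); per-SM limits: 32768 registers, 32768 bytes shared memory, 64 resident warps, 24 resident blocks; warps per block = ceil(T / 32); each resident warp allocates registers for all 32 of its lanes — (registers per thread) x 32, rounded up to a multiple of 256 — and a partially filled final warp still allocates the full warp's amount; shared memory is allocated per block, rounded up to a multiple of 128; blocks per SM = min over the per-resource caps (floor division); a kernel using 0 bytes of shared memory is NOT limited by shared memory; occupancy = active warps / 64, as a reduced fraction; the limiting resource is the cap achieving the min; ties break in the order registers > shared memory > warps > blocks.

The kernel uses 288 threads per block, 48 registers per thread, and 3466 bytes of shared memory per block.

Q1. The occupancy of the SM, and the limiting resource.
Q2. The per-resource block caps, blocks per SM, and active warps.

Answer: occupancy 9/32, limited by registers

registers: 2 blocks
shared memory: 9 blocks
warps: 7 blocks
blocks: 24 blocks

Answer: 2 blocks, 18 active warps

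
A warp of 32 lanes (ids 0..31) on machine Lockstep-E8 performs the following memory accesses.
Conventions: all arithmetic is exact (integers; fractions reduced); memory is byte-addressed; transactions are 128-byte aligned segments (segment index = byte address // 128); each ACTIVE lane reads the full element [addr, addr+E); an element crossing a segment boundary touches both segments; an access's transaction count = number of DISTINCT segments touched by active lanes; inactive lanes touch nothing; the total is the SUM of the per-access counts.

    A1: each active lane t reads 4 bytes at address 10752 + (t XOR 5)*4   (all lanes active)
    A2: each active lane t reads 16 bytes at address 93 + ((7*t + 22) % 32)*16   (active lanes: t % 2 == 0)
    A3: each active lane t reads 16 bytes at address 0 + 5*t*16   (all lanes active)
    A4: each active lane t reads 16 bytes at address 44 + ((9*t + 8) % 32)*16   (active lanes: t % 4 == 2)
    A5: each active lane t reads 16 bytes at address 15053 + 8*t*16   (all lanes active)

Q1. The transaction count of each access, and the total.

A1: 1 transaction
A2: 5 transactions
A3: 20 transactions
A4: 5 transactions
A5: 32 transactions

Answer: 1,5,20,5,32; total 63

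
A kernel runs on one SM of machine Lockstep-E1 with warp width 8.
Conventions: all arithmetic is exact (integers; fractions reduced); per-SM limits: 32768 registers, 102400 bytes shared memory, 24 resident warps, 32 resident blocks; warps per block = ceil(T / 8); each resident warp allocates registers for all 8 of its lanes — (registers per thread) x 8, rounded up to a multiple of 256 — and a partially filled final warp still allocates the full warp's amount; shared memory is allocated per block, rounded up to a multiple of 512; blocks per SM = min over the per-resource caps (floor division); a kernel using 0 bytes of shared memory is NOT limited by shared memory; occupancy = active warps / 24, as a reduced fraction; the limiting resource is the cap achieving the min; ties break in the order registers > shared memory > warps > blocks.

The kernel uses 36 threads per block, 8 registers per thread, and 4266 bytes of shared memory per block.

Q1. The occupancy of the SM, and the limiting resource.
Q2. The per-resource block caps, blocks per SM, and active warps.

Answer: occupancy 5/6, limited by warps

registers: 25 blocks
shared memory: 22 blocks
warps: 4 blocks
blocks: 32 blocks

Answer: 4 blocks, 20 active warps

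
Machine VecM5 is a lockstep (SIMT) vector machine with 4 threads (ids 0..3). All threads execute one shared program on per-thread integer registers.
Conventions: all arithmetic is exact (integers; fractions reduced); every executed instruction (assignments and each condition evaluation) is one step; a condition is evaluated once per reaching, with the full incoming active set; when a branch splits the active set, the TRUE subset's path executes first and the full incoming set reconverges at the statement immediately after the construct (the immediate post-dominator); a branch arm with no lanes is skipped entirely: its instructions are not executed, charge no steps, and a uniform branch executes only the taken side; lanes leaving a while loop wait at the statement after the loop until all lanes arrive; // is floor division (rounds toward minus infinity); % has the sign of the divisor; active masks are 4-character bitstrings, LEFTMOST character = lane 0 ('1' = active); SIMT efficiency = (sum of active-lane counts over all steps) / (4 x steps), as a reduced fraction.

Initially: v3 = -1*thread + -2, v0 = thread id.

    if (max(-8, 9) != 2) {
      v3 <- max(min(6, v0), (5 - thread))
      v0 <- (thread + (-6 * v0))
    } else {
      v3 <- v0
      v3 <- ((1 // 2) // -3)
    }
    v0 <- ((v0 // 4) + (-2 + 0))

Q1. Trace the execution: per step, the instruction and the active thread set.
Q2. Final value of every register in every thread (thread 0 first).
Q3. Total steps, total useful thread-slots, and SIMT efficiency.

step 0: eval (max(-8, 9) != 2)       1111
step 1: v3 <- max(min(6, v0), (5 - thread)) 1111
step 2: v0 <- (thread + (-6 * v0))   1111
step 3: v0 <- ((v0 // 4) + (-2 + 0)) 1111

Answer: 4 steps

v3: 5,4,3,3
v0: -2,-4,-5,-6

steps = 4; useful = 16; efficiency = 16/16 = 1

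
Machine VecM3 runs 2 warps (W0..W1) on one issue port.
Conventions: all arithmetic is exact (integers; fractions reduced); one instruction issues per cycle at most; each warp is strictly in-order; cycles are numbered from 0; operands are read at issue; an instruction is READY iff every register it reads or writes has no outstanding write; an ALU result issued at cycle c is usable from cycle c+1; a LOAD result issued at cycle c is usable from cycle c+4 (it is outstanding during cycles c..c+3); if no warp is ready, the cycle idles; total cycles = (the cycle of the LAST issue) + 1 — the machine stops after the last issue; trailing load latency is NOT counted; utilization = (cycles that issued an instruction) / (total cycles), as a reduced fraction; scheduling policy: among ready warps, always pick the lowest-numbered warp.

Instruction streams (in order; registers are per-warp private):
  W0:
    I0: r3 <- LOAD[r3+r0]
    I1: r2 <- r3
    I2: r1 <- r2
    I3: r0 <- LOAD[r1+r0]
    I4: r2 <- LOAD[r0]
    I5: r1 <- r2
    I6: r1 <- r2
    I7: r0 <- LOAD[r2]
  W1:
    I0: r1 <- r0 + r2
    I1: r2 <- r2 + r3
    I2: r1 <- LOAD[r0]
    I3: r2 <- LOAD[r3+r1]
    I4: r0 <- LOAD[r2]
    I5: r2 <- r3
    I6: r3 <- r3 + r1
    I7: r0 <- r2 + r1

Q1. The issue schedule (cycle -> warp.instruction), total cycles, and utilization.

cycle 0: W0.I0
cycle 1: W1.I0
cycle 2: W1.I1
cycle 3: W1.I2
cycle 4: W0.I1
cycle 5: W0.I2
cycle 6: W0.I3
cycle 7: W1.I3
cycle 8: idle
cycle 9: idle
cycle 10: W0.I4
cycle 11: W1.I4
cycle 12: W1.I5
cycle 13: W1.I6
cycle 14: W0.I5
cycle 15: W0.I6
cycle 16: W0.I7
cycle 17: W1.I7

Answer: 18 cycles, utilization 8/9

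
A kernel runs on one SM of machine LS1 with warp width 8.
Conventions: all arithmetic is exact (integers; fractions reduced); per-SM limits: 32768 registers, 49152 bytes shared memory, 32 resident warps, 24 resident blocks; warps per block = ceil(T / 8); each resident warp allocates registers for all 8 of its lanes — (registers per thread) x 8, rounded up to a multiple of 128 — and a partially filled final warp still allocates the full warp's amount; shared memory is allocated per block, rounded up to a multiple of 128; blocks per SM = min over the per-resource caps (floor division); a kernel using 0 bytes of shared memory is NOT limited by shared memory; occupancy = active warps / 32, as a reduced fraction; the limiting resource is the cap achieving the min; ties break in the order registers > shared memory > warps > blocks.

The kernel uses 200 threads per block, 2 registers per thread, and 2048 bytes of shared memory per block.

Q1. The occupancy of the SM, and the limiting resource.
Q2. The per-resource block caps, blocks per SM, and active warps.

Answer: occupancy 25/32, limited by warps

registers: 10 blocks
shared memory: 24 blocks
warps: 1 block
blocks: 24 blocks

Answer: 1 block, 25 active warps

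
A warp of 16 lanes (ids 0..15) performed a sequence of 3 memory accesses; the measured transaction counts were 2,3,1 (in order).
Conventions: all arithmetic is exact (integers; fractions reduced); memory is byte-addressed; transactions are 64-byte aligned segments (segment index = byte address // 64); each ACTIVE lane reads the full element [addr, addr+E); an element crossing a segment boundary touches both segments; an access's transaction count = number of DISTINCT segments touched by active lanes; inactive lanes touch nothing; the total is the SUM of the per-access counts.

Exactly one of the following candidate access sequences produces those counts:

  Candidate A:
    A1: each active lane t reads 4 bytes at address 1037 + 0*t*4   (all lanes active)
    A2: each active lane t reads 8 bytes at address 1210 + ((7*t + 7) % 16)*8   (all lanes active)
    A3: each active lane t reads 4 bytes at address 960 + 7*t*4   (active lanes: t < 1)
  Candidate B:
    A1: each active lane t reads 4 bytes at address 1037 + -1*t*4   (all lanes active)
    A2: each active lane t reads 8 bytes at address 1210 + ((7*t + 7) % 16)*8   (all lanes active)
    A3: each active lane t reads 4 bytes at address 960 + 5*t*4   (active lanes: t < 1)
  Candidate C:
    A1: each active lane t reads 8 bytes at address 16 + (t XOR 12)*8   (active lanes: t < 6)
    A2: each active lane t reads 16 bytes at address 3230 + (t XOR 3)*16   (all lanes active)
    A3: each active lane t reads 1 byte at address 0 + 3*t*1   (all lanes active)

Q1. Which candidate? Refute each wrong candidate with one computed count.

A: A1 gives 1 transaction, not 2
C: A2 gives 5 transactions, not 3
B: all counts match (2,3,1)

Answer: B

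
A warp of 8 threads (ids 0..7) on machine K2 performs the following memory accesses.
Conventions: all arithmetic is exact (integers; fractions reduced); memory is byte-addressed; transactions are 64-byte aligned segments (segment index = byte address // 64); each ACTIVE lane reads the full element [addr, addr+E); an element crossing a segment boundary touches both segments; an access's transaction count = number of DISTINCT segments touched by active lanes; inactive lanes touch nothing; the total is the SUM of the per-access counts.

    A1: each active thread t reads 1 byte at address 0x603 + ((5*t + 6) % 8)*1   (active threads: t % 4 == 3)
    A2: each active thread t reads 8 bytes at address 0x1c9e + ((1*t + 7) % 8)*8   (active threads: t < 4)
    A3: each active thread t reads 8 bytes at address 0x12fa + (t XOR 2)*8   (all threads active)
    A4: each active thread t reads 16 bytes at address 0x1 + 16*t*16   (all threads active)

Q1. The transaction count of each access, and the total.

A1: 1 transaction
A2: 2 transactions
A3: 2 transactions
A4: 8 transactions

Answer: 1,2,2,8; total 13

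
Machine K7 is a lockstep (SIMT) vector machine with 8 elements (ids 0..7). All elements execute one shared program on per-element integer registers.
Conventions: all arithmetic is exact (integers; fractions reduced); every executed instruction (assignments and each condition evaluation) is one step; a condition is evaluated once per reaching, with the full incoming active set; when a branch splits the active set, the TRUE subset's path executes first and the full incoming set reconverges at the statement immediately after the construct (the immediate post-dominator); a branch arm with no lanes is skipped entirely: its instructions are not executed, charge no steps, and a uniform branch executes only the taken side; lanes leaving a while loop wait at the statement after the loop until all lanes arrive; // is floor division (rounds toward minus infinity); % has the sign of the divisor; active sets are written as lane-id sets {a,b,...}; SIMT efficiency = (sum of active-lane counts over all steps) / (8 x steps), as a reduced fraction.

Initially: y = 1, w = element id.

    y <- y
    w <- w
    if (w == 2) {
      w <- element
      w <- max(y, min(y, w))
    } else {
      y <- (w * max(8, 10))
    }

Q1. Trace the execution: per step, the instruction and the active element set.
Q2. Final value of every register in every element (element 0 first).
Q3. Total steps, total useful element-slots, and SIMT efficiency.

step 0: y <- y                       {0,1,2,3,4,5,6,7}
step 1: w <- w                       {0,1,2,3,4,5,6,7}
step 2: eval (w == 2)                {0,1,2,3,4,5,6,7}
step 3: w <- element                 {2}
step 4: w <- max(y, min(y, w))       {2}
step 5: y <- (w * max(8, 10))        {0,1,3,4,5,6,7}

Answer: 6 steps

y: 0,10,1,30,40,50,60,70
w: 0,1,1,3,4,5,6,7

steps = 6; useful = 33; efficiency = 33/48 = 11/16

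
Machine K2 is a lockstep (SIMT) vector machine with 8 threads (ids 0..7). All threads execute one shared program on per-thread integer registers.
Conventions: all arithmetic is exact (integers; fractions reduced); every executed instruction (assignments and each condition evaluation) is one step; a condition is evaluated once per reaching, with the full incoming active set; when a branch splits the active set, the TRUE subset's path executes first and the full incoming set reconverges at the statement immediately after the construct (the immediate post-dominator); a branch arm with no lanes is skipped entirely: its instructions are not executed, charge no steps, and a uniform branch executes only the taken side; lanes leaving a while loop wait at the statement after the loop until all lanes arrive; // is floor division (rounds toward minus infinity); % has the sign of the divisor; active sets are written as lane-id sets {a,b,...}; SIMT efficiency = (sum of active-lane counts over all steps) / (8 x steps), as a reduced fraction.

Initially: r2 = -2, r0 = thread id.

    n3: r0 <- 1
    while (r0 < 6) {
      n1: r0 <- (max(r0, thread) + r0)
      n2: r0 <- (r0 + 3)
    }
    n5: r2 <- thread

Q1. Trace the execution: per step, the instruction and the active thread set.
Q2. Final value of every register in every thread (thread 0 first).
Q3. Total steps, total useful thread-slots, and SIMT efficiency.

step 0: r0 <- 1                      {0,1,2,3,4,5,6,7}
step 1: eval (r0 < 6)                {0,1,2,3,4,5,6,7}
step 2: r0 <- (max(r0, thread) + r0) {0,1,2,3,4,5,6,7}
step 3: r0 <- (r0 + 3)               {0,1,2,3,4,5,6,7}
step 4: eval (r0 < 6)                {0,1,2,3,4,5,6,7}
step 5: r0 <- (max(r0, thread) + r0) {0,1}
step 6: r0 <- (r0 + 3)               {0,1}
step 7: eval (r0 < 6)                {0,1}
step 8: r2 <- thread                 {0,1,2,3,4,5,6,7}

Answer: 9 steps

r2: 0,1,2,3,4,5,6,7
r0: 13,13,6,7,8,9,10,11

steps = 9; useful = 54; efficiency = 54/72 = 3/4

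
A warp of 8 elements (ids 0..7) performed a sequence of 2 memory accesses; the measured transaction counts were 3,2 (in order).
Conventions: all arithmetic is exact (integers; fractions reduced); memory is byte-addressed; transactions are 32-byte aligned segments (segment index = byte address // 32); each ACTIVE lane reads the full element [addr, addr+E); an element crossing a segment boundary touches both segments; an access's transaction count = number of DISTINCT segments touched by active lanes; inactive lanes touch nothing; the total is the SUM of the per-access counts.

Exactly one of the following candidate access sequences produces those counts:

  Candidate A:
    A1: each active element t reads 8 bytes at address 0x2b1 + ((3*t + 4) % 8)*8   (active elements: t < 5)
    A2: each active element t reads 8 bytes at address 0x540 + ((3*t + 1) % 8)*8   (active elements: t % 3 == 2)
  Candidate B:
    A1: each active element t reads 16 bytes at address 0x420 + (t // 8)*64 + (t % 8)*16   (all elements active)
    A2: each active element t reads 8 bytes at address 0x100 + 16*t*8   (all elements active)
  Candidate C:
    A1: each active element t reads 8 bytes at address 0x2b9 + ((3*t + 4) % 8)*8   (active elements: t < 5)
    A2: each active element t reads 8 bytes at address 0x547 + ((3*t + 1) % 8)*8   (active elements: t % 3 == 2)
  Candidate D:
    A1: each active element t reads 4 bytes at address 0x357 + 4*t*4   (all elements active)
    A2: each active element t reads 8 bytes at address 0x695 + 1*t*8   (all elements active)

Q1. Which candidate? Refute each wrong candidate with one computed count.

B: A1 gives 4 transactions, not 3
C: A2 gives 3 transactions, not 2
D: A1 gives 5 transactions, not 3
A: all counts match (3,2)

Answer: A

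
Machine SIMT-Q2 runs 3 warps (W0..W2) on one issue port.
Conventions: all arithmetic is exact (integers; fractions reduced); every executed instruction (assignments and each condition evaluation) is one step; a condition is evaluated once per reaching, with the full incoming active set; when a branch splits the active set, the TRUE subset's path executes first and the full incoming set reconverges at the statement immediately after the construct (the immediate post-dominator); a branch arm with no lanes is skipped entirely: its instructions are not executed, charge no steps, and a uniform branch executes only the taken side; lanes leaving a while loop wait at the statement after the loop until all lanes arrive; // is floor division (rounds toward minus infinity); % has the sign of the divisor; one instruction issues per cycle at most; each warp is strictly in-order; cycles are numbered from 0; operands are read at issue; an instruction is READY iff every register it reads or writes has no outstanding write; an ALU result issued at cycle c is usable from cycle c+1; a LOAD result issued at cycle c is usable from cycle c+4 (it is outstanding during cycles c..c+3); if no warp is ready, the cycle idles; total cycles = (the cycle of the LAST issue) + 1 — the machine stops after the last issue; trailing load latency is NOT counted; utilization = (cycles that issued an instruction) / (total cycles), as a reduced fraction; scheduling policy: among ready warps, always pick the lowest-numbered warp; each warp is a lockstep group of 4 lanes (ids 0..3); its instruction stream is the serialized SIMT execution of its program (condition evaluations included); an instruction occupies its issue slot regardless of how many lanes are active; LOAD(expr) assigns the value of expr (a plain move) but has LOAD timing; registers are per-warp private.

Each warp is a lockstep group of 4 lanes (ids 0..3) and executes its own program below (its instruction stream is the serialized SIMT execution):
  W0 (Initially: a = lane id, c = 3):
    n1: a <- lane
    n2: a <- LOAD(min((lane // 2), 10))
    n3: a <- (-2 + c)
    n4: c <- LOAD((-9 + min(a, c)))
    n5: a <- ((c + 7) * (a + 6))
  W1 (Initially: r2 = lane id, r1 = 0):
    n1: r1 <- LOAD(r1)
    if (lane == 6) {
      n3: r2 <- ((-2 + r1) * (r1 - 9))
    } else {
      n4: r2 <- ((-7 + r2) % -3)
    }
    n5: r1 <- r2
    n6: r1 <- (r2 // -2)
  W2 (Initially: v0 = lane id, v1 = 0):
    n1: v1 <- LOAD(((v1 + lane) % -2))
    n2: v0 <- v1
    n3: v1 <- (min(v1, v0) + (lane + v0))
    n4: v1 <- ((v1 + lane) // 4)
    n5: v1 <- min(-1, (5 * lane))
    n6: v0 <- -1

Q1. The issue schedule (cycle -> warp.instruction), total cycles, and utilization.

cycle 0: W0.I0
cycle 1: W0.I1
cycle 2: W1.I0
cycle 3: W1.I1
cycle 4: W1.I2
cycle 5: W0.I2
cycle 6: W0.I3
cycle 7: W1.I3
cycle 8: W1.I4
cycle 9: W2.I0
cycle 10: W0.I4
cycle 11: idle
cycle 12: idle
cycle 13: W2.I1
cycle 14: W2.I2
cycle 15: W2.I3
cycle 16: W2.I4
cycle 17: W2.I5

Answer: 18 cycles, utilization 8/9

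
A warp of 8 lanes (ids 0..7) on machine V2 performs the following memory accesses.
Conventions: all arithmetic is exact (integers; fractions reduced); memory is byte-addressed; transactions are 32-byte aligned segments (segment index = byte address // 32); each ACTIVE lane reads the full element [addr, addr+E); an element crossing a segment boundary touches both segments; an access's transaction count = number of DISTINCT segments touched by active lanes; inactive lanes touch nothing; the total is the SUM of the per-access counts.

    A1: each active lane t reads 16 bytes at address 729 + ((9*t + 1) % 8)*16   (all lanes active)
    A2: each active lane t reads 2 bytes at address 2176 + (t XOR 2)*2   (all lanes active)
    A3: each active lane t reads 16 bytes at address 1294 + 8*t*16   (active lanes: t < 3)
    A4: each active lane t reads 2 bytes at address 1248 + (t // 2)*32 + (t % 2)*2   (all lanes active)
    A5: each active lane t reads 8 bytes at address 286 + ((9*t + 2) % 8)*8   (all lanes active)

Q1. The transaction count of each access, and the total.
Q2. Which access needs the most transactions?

A1: 5 transactions
A2: 1 transaction
A3: 3 transactions
A4: 4 transactions
A5: 3 transactions

Answer: 5,1,3,4,3; total 16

Answer: A1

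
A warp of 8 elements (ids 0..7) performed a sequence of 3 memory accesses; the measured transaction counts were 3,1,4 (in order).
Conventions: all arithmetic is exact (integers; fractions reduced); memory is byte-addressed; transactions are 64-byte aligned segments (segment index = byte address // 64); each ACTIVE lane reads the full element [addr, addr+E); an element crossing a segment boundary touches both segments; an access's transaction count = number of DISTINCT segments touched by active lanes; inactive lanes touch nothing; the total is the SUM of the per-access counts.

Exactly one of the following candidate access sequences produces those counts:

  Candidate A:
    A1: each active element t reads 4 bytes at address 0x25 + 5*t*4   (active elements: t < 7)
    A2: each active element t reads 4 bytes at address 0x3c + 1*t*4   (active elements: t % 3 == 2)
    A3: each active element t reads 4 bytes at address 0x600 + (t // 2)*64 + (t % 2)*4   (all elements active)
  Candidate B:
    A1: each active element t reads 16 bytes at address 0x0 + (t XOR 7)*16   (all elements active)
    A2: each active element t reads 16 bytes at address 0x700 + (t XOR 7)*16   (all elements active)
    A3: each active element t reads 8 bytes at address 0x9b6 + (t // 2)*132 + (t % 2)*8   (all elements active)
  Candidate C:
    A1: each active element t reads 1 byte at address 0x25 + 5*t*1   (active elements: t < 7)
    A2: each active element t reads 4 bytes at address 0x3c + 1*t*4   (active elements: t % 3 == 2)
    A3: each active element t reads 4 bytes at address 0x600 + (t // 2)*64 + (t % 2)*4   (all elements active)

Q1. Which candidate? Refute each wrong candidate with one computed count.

B: A1 gives 2 transactions, not 3
C: A1 gives 2 transactions, not 3
A: all counts match (3,1,4)

Answer: A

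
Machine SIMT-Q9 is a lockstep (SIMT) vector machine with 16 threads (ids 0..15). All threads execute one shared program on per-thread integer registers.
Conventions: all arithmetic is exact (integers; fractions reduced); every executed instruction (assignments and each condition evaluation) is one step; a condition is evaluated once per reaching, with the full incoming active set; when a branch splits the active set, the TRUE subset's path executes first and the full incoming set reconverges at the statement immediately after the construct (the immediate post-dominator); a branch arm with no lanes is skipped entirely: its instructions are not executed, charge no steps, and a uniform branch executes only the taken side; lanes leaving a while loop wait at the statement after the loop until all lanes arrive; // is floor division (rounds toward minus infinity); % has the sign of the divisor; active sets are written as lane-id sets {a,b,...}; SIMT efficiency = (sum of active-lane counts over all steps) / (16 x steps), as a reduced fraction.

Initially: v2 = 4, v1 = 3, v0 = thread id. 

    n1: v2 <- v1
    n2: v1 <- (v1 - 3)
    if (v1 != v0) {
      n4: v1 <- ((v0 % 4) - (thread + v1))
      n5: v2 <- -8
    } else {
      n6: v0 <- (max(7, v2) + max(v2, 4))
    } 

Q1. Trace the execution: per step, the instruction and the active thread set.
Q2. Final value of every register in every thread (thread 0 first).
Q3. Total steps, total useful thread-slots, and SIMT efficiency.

step 0: v2 <- v1                     {0,1,2,3,4,5,6,7,8,9,10,11,12,13,14,15}
step 1: v1 <- (v1 - 3)               {0,1,2,3,4,5,6,7,8,9,10,11,12,13,14,15}
step 2: eval (v1 != v0)              {0,1,2,3,4,5,6,7,8,9,10,11,12,13,14,15}
step 3: v1 <- ((v0 % 4) - (thread + v1)) {1,2,3,4,5,6,7,8,9,10,11,12,13,14,15}
step 4: v2 <- -8                     {1,2,3,4,5,6,7,8,9,10,11,12,13,14,15}
step 5: v0 <- (max(7, v2) + max(v2, 4)) {0}

Answer: 6 steps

v2: 3,-8,-8,-8,-8,-8,-8,-8,-8,-8,-8,-8,-8,-8,-8,-8
v1: 0,0,0,0,-4,-4,-4,-4,-8,-8,-8,-8,-12,-12,-12,-12
v0: 11,1,2,3,4,5,6,7,8,9,10,11,12,13,14,15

steps = 6; useful = 79; efficiency = 79/96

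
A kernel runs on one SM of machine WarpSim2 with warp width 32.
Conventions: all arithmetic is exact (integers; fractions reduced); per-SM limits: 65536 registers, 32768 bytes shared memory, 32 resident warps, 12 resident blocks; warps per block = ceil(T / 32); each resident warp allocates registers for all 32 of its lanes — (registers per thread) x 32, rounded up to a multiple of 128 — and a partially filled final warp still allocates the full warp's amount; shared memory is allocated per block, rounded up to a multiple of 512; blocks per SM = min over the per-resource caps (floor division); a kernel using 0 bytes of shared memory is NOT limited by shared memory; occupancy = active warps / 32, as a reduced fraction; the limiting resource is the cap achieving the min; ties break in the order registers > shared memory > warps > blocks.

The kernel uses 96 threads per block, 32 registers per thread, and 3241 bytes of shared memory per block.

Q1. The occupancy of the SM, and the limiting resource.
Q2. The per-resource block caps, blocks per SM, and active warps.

Answer: occupancy 27/32, limited by shared memory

registers: 21 blocks
shared memory: 9 blocks
warps: 10 blocks
blocks: 12 blocks

Answer: 9 blocks, 27 active warps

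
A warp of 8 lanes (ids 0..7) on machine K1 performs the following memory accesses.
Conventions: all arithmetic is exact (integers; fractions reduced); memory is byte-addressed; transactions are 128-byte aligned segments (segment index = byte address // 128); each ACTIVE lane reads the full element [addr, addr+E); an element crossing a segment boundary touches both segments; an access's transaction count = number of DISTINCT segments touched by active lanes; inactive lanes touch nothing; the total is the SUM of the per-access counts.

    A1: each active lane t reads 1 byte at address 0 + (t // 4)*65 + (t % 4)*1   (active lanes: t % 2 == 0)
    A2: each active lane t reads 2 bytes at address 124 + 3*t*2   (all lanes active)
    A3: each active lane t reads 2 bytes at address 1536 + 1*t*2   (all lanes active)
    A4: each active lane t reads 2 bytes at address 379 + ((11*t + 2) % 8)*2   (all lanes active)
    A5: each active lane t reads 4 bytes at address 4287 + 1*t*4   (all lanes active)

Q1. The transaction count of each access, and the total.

A1: 1 transaction
A2: 2 transactions
A3: 1 transaction
A4: 2 transactions
A5: 1 transaction

Answer: 1,2,1,2,1; total 7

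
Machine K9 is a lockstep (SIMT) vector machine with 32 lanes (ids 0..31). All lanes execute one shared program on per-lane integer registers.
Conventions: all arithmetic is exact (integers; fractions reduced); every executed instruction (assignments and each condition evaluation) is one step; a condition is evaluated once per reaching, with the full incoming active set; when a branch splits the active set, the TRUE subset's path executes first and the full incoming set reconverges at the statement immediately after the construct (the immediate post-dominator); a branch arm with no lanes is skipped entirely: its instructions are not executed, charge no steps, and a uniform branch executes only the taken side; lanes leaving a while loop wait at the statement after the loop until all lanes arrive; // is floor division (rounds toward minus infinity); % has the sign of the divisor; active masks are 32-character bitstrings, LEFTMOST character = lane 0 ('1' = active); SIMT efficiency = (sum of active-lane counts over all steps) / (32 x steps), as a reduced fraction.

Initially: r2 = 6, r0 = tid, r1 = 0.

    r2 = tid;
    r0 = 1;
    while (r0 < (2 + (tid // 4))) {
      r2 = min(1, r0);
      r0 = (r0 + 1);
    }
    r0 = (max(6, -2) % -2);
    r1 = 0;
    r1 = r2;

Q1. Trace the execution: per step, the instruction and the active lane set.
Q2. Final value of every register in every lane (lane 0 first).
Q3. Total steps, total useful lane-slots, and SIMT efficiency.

step 0: r2 <- tid                    11111111111111111111111111111111
step 1: r0 <- 1                      11111111111111111111111111111111
step 2: eval (r0 < (2 + (tid // 4))) 11111111111111111111111111111111
step 3: r2 <- min(1, r0)             11111111111111111111111111111111
step 4: r0 <- (r0 + 1)               11111111111111111111111111111111
step 5: eval (r0 < (2 + (tid // 4))) 11111111111111111111111111111111
step 6: r2 <- min(1, r0)             00001111111111111111111111111111
step 7: r0 <- (r0 + 1)               00001111111111111111111111111111
step 8: eval (r0 < (2 + (tid // 4))) 00001111111111111111111111111111
step 9: r2 <- min(1, r0)             00000000111111111111111111111111
step 10: r0 <- (r0 + 1)               00000000111111111111111111111111
step 11: eval (r0 < (2 + (tid // 4))) 00000000111111111111111111111111
step 12: r2 <- min(1, r0)             00000000000011111111111111111111
step 13: r0 <- (r0 + 1)               00000000000011111111111111111111
step 14: eval (r0 < (2 + (tid // 4))) 00000000000011111111111111111111
step 15: r2 <- min(1, r0)             00000000000000001111111111111111
step 16: r0 <- (r0 + 1)               00000000000000001111111111111111
step 17: eval (r0 < (2 + (tid // 4))) 00000000000000001111111111111111
step 18: r2 <- min(1, r0)             00000000000000000000111111111111
step 19: r0 <- (r0 + 1)               00000000000000000000111111111111
step 20: eval (r0 < (2 + (tid // 4))) 00000000000000000000111111111111
step 21: r2 <- min(1, r0)             00000000000000000000000011111111
step 22: r0 <- (r0 + 1)               00000000000000000000000011111111
step 23: eval (r0 < (2 + (tid // 4))) 00000000000000000000000011111111
step 24: r2 <- min(1, r0)             00000000000000000000000000001111
step 25: r0 <- (r0 + 1)               00000000000000000000000000001111
step 26: eval (r0 < (2 + (tid // 4))) 00000000000000000000000000001111
step 27: r0 <- (max(6, -2) % -2)      11111111111111111111111111111111
step 28: r1 <- 0                      11111111111111111111111111111111
step 29: r1 <- r2                     11111111111111111111111111111111

Answer: 30 steps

r2: 1,1,1,1,1,1,1,1,1,1,1,1,1,1,1,1,1,1,1,1,1,1,1,1,1,1,1,1,1,1,1,1
r0: 0,0,0,0,0,0,0,0,0,0,0,0,0,0,0,0,0,0,0,0,0,0,0,0,0,0,0,0,0,0,0,0
r1: 1,1,1,1,1,1,1,1,1,1,1,1,1,1,1,1,1,1,1,1,1,1,1,1,1,1,1,1,1,1,1,1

steps = 30; useful = 624; efficiency = 624/960 = 13/20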